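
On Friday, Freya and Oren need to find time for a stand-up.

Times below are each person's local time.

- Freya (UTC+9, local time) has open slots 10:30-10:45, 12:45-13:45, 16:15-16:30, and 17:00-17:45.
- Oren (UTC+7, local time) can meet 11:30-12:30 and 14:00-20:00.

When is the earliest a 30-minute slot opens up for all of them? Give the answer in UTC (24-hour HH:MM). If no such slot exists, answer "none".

Freya → UTC: 01:30–01:45, 03:45–04:45, 07:15–07:30, 08:00–08:45.
Oren → UTC: 04:30–05:30, 07:00–13:00.
Freya ∩ Oren: 04:30–04:45, 07:15–07:30, 08:00–08:45.
Windows ≥ 30 min: 08:00–08:45.
Earliest such window starts at 08:00.

08:00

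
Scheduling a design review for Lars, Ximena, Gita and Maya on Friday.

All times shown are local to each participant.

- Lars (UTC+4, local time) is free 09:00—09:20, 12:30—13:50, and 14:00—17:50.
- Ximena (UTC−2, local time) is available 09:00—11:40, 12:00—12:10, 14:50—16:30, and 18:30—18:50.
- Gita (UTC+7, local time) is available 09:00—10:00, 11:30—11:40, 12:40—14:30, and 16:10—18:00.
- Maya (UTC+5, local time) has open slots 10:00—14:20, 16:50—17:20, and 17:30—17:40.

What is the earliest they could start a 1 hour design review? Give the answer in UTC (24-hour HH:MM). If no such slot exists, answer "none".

Lars → UTC: 05:00–05:20, 08:30–09:50, 10:00–13:50.
Ximena → UTC: 11:00–13:40, 14:00–14:10, 16:50–18:30, 20:30–20:50.
Gita → UTC: 02:00–03:00, 04:30–04:40, 05:40–07:30, 09:10–11:00.
Maya → UTC: 05:00–09:20, 11:50–12:20, 12:30–12:40.
Lars ∩ Ximena: 11:00–13:40.
Lars ∩ Ximena ∩ Gita: (none).
Lars ∩ Ximena ∩ Gita ∩ Maya: (none).
Windows ≥ 60 min: (none).

none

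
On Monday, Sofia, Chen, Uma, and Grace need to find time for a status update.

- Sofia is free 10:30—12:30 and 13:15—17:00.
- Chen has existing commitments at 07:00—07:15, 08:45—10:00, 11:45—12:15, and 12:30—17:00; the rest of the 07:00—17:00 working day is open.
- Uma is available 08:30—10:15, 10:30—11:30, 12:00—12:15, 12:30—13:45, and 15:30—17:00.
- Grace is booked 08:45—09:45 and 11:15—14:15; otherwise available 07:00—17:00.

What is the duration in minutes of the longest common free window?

Chen free within 07:00–17:00: 07:15–08:45, 10:00–11:45, 12:15–12:30.
Grace free within 07:00–17:00: 07:00–08:45, 09:45–11:15, 14:15–17:00.
Sofia ∩ Chen: 10:30–11:45, 12:15–12:30.
Sofia ∩ Chen ∩ Uma: 10:30–11:30.
Sofia ∩ Chen ∩ Uma ∩ Grace: 10:30–11:15.
Single common window of 45 minutes.

45 minutes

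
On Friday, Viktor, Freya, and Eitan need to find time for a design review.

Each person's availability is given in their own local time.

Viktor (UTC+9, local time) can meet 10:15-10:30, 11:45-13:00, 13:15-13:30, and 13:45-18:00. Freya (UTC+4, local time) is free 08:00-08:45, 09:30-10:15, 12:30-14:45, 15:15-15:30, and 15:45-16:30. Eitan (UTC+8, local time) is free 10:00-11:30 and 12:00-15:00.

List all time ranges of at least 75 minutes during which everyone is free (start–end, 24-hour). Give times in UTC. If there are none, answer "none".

none

Viktor → UTC: 01:15–01:30, 02:45–04:00, 04:15–04:30, 04:45–09:00.
Freya → UTC: 04:00–04:45, 05:30–06:15, 08:30–10:45, 11:15–11:30, 11:45–12:30.
Eitan → UTC: 02:00–03:30, 04:00–07:00.
Viktor ∩ Freya: 04:15–04:30, 05:30–06:15, 08:30–09:00.
Viktor ∩ Freya ∩ Eitan: 04:15–04:30, 05:30–06:15.
Windows ≥ 75 min: (none).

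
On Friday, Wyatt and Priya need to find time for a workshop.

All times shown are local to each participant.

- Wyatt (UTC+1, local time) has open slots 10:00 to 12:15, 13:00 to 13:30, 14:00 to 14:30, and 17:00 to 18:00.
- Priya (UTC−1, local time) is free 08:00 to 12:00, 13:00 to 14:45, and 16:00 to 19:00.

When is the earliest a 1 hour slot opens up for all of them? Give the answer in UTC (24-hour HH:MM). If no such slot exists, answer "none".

09:00

Wyatt → UTC: 09:00–11:15, 12:00–12:30, 13:00–13:30, 16:00–17:00.
Priya → UTC: 09:00–13:00, 14:00–15:45, 17:00–20:00.
Wyatt ∩ Priya: 09:00–11:15, 12:00–12:30.
Windows ≥ 60 min: 09:00–11:15.
Earliest such window starts at 09:00.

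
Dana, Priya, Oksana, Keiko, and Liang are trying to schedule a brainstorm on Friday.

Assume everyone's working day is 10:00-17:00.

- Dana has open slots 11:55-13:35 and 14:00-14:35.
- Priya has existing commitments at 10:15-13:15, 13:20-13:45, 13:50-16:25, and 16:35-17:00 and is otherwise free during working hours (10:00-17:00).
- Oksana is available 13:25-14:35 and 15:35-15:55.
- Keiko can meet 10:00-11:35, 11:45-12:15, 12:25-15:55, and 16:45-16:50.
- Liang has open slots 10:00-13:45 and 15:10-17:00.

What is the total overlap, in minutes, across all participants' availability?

Priya free within 10:00–17:00: 10:00–10:15, 13:15–13:20, 13:45–13:50, 16:25–16:35.
Dana ∩ Priya: 13:15–13:20.
Dana ∩ Priya ∩ Oksana: (none).
Dana ∩ Priya ∩ Oksana ∩ Keiko: (none).
Dana ∩ Priya ∩ Oksana ∩ Keiko ∩ Liang: (none).
Total common minutes: 0.

0 minutes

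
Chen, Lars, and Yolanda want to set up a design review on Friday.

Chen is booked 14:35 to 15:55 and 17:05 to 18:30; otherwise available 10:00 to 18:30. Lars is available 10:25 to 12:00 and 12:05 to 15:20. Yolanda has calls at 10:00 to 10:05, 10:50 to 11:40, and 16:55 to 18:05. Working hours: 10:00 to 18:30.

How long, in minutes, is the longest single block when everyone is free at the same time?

Chen free within 10:00–18:30: 10:00–14:35, 15:55–17:05.
Yolanda free within 10:00–18:30: 10:05–10:50, 11:40–16:55, 18:05–18:30.
Chen ∩ Lars: 10:25–12:00, 12:05–14:35.
Chen ∩ Lars ∩ Yolanda: 10:25–10:50, 11:40–12:00, 12:05–14:35.
Common window lengths: 25, 20, 150 min; longest is 150.

150 minutes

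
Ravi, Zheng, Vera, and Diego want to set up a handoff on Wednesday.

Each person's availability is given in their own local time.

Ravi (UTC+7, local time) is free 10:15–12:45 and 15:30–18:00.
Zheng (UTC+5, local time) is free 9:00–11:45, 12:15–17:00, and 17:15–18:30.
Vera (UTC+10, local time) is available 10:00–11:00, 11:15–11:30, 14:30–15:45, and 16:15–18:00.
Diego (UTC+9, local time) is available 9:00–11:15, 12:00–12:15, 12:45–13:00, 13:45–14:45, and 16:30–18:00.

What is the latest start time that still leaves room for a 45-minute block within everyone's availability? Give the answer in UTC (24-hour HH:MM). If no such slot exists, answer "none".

Ravi → UTC: 03:15–05:45, 08:30–11:00.
Zheng → UTC: 04:00–06:45, 07:15–12:00, 12:15–13:30.
Vera → UTC: 00:00–01:00, 01:15–01:30, 04:30–05:45, 06:15–08:00.
Diego → UTC: 00:00–02:15, 03:00–03:15, 03:45–04:00, 04:45–05:45, 07:30–09:00.
Ravi ∩ Zheng: 04:00–05:45, 08:30–11:00.
Ravi ∩ Zheng ∩ Vera: 04:30–05:45.
Ravi ∩ Zheng ∩ Vera ∩ Diego: 04:45–05:45.
Windows ≥ 45 min: 04:45–05:45.
Latest start in the last window 04:45–05:45 is 05:45 − 45 min = 05:00.

05:00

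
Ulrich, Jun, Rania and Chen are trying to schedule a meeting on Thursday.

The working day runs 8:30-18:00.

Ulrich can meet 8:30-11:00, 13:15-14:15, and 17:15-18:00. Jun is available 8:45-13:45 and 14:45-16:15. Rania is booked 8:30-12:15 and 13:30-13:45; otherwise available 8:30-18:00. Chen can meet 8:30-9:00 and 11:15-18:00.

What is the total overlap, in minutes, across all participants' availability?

15 minutes

Rania free within 08:30–18:00: 12:15–13:30, 13:45–18:00.
Ulrich ∩ Jun: 08:45–11:00, 13:15–13:45.
Ulrich ∩ Jun ∩ Rania: 13:15–13:30.
Ulrich ∩ Jun ∩ Rania ∩ Chen: 13:15–13:30.
Total common minutes: 15.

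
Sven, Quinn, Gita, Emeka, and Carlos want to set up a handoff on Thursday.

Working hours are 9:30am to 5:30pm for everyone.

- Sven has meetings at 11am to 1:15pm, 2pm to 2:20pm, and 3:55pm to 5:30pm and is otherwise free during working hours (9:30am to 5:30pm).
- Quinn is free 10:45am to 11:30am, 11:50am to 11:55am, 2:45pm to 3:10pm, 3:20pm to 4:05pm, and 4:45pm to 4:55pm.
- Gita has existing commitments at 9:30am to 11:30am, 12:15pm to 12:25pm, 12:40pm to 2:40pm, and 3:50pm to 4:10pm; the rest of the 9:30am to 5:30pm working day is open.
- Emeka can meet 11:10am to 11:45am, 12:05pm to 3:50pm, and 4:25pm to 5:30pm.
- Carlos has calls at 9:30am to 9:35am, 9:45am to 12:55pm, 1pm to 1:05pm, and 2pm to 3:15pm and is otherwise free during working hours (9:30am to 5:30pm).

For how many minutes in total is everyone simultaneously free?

30 minutes

Sven free within 09:30–17:30: 09:30–11:00, 13:15–14:00, 14:20–15:55.
Gita free within 09:30–17:30: 11:30–12:15, 12:25–12:40, 14:40–15:50, 16:10–17:30.
Carlos free within 09:30–17:30: 09:35–09:45, 12:55–13:00, 13:05–14:00, 15:15–17:30.
Sven ∩ Quinn: 10:45–11:00, 14:45–15:10, 15:20–15:55.
Sven ∩ Quinn ∩ Gita: 14:45–15:10, 15:20–15:50.
Sven ∩ Quinn ∩ Gita ∩ Emeka: 14:45–15:10, 15:20–15:50.
Sven ∩ Quinn ∩ Gita ∩ Emeka ∩ Carlos: 15:20–15:50.
Total common minutes: 30.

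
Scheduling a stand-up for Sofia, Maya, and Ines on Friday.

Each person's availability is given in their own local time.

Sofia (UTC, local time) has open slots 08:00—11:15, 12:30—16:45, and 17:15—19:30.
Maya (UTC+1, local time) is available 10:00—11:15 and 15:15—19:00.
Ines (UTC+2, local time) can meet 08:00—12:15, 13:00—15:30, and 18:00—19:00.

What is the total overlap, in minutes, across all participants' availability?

Sofia → UTC: 08:00–11:15, 12:30–16:45, 17:15–19:30.
Maya → UTC: 09:00–10:15, 14:15–18:00.
Ines → UTC: 06:00–10:15, 11:00–13:30, 16:00–17:00.
Sofia ∩ Maya: 09:00–10:15, 14:15–16:45, 17:15–18:00.
Sofia ∩ Maya ∩ Ines: 09:00–10:15, 16:00–16:45.
Total common minutes: 75 + 45 = 120.

120 minutes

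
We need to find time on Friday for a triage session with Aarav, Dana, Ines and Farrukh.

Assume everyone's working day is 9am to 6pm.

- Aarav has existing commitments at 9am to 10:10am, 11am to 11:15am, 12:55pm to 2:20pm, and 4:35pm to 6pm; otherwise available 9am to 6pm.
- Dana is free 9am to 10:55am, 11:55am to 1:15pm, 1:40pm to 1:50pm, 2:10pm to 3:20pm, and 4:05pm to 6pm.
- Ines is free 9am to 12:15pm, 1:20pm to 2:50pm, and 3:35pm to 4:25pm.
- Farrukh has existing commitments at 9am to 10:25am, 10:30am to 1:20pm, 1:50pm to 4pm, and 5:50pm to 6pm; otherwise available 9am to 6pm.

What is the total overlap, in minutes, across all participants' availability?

Aarav free within 09:00–18:00: 10:10–11:00, 11:15–12:55, 14:20–16:35.
Farrukh free within 09:00–18:00: 10:25–10:30, 13:20–13:50, 16:00–17:50.
Aarav ∩ Dana: 10:10–10:55, 11:55–12:55, 14:20–15:20, 16:05–16:35.
Aarav ∩ Dana ∩ Ines: 10:10–10:55, 11:55–12:15, 14:20–14:50, 16:05–16:25.
Aarav ∩ Dana ∩ Ines ∩ Farrukh: 10:25–10:30, 16:05–16:25.
Total common minutes: 5 + 20 = 25.

25 minutes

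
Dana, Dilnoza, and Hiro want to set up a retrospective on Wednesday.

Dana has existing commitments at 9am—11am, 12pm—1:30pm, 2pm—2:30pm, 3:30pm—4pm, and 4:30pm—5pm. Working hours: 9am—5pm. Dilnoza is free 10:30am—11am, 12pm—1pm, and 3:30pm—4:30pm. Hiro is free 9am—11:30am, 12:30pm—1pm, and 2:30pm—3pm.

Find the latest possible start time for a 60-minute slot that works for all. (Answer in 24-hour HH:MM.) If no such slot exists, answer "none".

Dana free within 09:00–17:00: 11:00–12:00, 13:30–14:00, 14:30–15:30, 16:00–16:30.
Dana ∩ Dilnoza: 16:00–16:30.
Dana ∩ Dilnoza ∩ Hiro: (none).
Windows ≥ 60 min: (none).

none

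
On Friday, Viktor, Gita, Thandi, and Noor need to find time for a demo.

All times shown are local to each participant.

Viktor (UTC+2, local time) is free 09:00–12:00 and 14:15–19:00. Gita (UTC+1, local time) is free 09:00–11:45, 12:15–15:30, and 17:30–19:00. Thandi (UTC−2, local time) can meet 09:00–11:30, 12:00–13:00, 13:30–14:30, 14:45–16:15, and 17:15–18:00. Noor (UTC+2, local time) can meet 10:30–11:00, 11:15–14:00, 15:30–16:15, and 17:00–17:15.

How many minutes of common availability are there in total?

15 minutes

Viktor → UTC: 07:00–10:00, 12:15–17:00.
Gita → UTC: 08:00–10:45, 11:15–14:30, 16:30–18:00.
Thandi → UTC: 11:00–13:30, 14:00–15:00, 15:30–16:30, 16:45–18:15, 19:15–20:00.
Noor → UTC: 08:30–09:00, 09:15–12:00, 13:30–14:15, 15:00–15:15.
Viktor ∩ Gita: 08:00–10:00, 12:15–14:30, 16:30–17:00.
Viktor ∩ Gita ∩ Thandi: 12:15–13:30, 14:00–14:30, 16:45–17:00.
Viktor ∩ Gita ∩ Thandi ∩ Noor: 14:00–14:15.
Total common minutes: 15.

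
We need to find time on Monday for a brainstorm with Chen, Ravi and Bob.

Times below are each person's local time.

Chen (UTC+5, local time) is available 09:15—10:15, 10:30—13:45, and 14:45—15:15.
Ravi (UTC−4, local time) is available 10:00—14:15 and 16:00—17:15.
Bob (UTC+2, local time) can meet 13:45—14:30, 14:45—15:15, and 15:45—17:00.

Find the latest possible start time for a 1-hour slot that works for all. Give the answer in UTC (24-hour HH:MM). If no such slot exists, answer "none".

none

Chen → UTC: 04:15–05:15, 05:30–08:45, 09:45–10:15.
Ravi → UTC: 14:00–18:15, 20:00–21:15.
Bob → UTC: 11:45–12:30, 12:45–13:15, 13:45–15:00.
Chen ∩ Ravi: (none).
Chen ∩ Ravi ∩ Bob: (none).
Windows ≥ 60 min: (none).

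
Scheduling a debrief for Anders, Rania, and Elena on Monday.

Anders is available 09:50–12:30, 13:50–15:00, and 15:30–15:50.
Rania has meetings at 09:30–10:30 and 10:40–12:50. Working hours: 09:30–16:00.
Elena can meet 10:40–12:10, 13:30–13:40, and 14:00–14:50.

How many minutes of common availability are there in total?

Rania free within 09:30–16:00: 10:30–10:40, 12:50–16:00.
Anders ∩ Rania: 10:30–10:40, 13:50–15:00, 15:30–15:50.
Anders ∩ Rania ∩ Elena: 14:00–14:50.
Total common minutes: 50.

50 minutes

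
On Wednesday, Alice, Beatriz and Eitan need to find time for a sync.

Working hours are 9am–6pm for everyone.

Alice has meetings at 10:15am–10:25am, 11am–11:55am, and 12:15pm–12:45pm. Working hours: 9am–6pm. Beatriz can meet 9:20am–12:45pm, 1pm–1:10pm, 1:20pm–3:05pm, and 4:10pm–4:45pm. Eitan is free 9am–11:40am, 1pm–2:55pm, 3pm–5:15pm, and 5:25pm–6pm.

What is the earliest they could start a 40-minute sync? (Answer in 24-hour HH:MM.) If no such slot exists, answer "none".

09:20

Alice free within 09:00–18:00: 09:00–10:15, 10:25–11:00, 11:55–12:15, 12:45–18:00.
Alice ∩ Beatriz: 09:20–10:15, 10:25–11:00, 11:55–12:15, 13:00–13:10, 13:20–15:05, 16:10–16:45.
Alice ∩ Beatriz ∩ Eitan: 09:20–10:15, 10:25–11:00, 13:00–13:10, 13:20–14:55, 15:00–15:05, 16:10–16:45.
Windows ≥ 40 min: 09:20–10:15, 13:20–14:55.
Earliest such window starts at 09:20.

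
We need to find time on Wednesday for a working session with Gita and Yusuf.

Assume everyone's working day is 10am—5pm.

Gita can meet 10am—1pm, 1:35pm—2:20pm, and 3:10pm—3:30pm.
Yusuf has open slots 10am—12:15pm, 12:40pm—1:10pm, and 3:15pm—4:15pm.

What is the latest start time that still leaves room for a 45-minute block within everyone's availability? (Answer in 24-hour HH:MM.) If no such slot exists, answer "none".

Gita ∩ Yusuf: 10:00–12:15, 12:40–13:00, 15:15–15:30.
Windows ≥ 45 min: 10:00–12:15.
Latest start in the last window 10:00–12:15 is 12:15 − 45 min = 11:30.

11:30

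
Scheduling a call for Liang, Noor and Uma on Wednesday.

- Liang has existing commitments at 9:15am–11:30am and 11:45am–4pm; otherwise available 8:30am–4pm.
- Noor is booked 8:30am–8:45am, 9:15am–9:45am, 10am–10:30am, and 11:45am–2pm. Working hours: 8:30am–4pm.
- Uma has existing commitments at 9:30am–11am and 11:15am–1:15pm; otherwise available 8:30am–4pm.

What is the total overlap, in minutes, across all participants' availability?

Liang free within 08:30–16:00: 08:30–09:15, 11:30–11:45.
Noor free within 08:30–16:00: 08:45–09:15, 09:45–10:00, 10:30–11:45, 14:00–16:00.
Uma free within 08:30–16:00: 08:30–09:30, 11:00–11:15, 13:15–16:00.
Liang ∩ Noor: 08:45–09:15, 11:30–11:45.
Liang ∩ Noor ∩ Uma: 08:45–09:15.
Total common minutes: 30.

30 minutes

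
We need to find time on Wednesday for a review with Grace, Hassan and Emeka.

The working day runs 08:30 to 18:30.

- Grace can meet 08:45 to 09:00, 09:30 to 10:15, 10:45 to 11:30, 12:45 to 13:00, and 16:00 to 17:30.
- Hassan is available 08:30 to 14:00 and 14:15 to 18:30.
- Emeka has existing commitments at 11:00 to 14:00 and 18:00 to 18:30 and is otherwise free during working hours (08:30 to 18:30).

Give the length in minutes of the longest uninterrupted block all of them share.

90 minutes

Emeka free within 08:30–18:30: 08:30–11:00, 14:00–18:00.
Grace ∩ Hassan: 08:45–09:00, 09:30–10:15, 10:45–11:30, 12:45–13:00, 16:00–17:30.
Grace ∩ Hassan ∩ Emeka: 08:45–09:00, 09:30–10:15, 10:45–11:00, 16:00–17:30.
Common window lengths: 15, 45, 15, 90 min; longest is 90.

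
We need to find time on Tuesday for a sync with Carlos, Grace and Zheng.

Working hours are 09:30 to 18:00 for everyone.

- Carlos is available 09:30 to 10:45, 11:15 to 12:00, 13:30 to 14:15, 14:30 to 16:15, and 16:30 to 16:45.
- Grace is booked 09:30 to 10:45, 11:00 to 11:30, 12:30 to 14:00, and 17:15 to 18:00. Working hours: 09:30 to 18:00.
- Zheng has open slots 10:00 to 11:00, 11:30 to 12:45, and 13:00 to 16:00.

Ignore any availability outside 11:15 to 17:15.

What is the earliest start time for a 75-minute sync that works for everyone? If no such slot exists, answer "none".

Grace free within 09:30–18:00: 10:45–11:00, 11:30–12:30, 14:00–17:15.
Carlos ∩ Grace: 11:30–12:00, 14:00–14:15, 14:30–16:15, 16:30–16:45.
Carlos ∩ Grace ∩ Zheng: 11:30–12:00, 14:00–14:15, 14:30–16:00.
Restricted to 11:15–17:15: 11:30–12:00, 14:00–14:15, 14:30–16:00.
Windows ≥ 75 min: 14:30–16:00.
Earliest such window starts at 14:30.

14:30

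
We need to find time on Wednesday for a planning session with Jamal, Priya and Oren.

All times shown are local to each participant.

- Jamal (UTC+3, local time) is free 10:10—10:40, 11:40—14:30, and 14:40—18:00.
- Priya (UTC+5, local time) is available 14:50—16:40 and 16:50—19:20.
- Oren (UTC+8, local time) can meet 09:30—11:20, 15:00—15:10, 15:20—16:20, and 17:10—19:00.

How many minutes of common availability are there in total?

70 minutes

Jamal → UTC: 07:10–07:40, 08:40–11:30, 11:40–15:00.
Priya → UTC: 09:50–11:40, 11:50–14:20.
Oren → UTC: 01:30–03:20, 07:00–07:10, 07:20–08:20, 09:10–11:00.
Jamal ∩ Priya: 09:50–11:30, 11:50–14:20.
Jamal ∩ Priya ∩ Oren: 09:50–11:00.
Total common minutes: 70.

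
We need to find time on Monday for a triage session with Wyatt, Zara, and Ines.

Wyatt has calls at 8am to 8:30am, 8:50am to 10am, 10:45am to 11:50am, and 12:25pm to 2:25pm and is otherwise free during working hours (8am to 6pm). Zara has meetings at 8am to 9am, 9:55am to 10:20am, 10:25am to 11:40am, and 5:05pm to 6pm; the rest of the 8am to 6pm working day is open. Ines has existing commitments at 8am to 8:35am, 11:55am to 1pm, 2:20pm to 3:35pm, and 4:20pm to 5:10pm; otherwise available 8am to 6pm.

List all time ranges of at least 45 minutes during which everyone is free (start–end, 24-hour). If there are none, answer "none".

15:35–16:20

Wyatt free within 08:00–18:00: 08:30–08:50, 10:00–10:45, 11:50–12:25, 14:25–18:00.
Zara free within 08:00–18:00: 09:00–09:55, 10:20–10:25, 11:40–17:05.
Ines free within 08:00–18:00: 08:35–11:55, 13:00–14:20, 15:35–16:20, 17:10–18:00.
Wyatt ∩ Zara: 10:20–10:25, 11:50–12:25, 14:25–17:05.
Wyatt ∩ Zara ∩ Ines: 10:20–10:25, 11:50–11:55, 15:35–16:20.
Windows ≥ 45 min: 15:35–16:20.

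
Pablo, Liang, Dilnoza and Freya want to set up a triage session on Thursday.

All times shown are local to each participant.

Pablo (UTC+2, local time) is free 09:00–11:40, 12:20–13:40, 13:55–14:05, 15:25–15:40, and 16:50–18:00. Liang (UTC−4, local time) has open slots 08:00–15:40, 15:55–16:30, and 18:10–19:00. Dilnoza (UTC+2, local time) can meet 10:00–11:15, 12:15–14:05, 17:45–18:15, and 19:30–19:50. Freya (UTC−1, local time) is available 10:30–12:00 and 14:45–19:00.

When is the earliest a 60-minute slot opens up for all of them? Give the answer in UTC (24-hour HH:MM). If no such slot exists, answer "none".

none

Pablo → UTC: 07:00–09:40, 10:20–11:40, 11:55–12:05, 13:25–13:40, 14:50–16:00.
Liang → UTC: 12:00–19:40, 19:55–20:30, 22:10–23:00.
Dilnoza → UTC: 08:00–09:15, 10:15–12:05, 15:45–16:15, 17:30–17:50.
Freya → UTC: 11:30–13:00, 15:45–20:00.
Pablo ∩ Liang: 12:00–12:05, 13:25–13:40, 14:50–16:00.
Pablo ∩ Liang ∩ Dilnoza: 12:00–12:05, 15:45–16:00.
Pablo ∩ Liang ∩ Dilnoza ∩ Freya: 12:00–12:05, 15:45–16:00.
Windows ≥ 60 min: (none).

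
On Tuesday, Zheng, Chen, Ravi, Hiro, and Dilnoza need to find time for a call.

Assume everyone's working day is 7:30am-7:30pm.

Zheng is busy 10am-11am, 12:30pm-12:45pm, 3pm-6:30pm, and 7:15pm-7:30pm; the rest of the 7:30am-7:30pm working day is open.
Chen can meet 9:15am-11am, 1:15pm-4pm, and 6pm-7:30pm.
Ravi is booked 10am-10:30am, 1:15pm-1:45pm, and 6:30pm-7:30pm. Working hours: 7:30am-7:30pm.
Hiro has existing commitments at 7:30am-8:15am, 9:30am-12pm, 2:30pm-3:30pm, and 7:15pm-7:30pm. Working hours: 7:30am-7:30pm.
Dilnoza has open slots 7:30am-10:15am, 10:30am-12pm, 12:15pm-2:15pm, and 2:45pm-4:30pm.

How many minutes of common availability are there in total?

45 minutes

Zheng free within 07:30–19:30: 07:30–10:00, 11:00–12:30, 12:45–15:00, 18:30–19:15.
Ravi free within 07:30–19:30: 07:30–10:00, 10:30–13:15, 13:45–18:30.
Hiro free within 07:30–19:30: 08:15–09:30, 12:00–14:30, 15:30–19:15.
Zheng ∩ Chen: 09:15–10:00, 13:15–15:00, 18:30–19:15.
Zheng ∩ Chen ∩ Ravi: 09:15–10:00, 13:45–15:00.
Zheng ∩ Chen ∩ Ravi ∩ Hiro: 09:15–09:30, 13:45–14:30.
Zheng ∩ Chen ∩ Ravi ∩ Hiro ∩ Dilnoza: 09:15–09:30, 13:45–14:15.
Total common minutes: 15 + 30 = 45.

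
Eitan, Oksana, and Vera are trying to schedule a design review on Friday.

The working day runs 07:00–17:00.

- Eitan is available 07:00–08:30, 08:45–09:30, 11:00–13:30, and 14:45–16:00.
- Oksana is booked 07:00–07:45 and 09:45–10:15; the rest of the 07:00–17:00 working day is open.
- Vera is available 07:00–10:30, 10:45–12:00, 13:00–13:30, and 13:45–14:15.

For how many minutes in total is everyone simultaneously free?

180 minutes

Oksana free within 07:00–17:00: 07:45–09:45, 10:15–17:00.
Eitan ∩ Oksana: 07:45–08:30, 08:45–09:30, 11:00–13:30, 14:45–16:00.
Eitan ∩ Oksana ∩ Vera: 07:45–08:30, 08:45–09:30, 11:00–12:00, 13:00–13:30.
Total common minutes: 45 + 45 + 60 + 30 = 180.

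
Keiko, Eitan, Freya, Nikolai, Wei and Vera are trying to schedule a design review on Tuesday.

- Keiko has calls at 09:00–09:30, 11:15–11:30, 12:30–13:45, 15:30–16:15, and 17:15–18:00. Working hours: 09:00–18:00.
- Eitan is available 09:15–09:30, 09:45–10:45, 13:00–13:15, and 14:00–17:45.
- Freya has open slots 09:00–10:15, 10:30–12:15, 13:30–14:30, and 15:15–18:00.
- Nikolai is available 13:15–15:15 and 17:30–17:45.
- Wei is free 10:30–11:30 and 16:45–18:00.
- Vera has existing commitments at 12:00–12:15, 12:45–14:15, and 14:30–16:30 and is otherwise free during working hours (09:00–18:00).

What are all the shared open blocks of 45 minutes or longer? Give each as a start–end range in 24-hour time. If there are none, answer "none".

Keiko free within 09:00–18:00: 09:30–11:15, 11:30–12:30, 13:45–15:30, 16:15–17:15.
Vera free within 09:00–18:00: 09:00–12:00, 12:15–12:45, 14:15–14:30, 16:30–18:00.
Keiko ∩ Eitan: 09:45–10:45, 14:00–15:30, 16:15–17:15.
Keiko ∩ Eitan ∩ Freya: 09:45–10:15, 10:30–10:45, 14:00–14:30, 15:15–15:30, 16:15–17:15.
Keiko ∩ Eitan ∩ Freya ∩ Nikolai: 14:00–14:30.
Keiko ∩ Eitan ∩ Freya ∩ Nikolai ∩ Wei: (none).
Keiko ∩ Eitan ∩ Freya ∩ Nikolai ∩ Wei ∩ Vera: (none).
Windows ≥ 45 min: (none).

none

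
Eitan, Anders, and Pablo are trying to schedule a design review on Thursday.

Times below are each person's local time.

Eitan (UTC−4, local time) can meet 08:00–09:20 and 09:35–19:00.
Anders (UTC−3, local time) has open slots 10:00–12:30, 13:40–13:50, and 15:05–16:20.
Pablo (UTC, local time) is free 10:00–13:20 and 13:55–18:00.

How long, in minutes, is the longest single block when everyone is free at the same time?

95 minutes

Eitan → UTC: 12:00–13:20, 13:35–23:00.
Anders → UTC: 13:00–15:30, 16:40–16:50, 18:05–19:20.
Pablo → UTC: 10:00–13:20, 13:55–18:00.
Eitan ∩ Anders: 13:00–13:20, 13:35–15:30, 16:40–16:50, 18:05–19:20.
Eitan ∩ Anders ∩ Pablo: 13:00–13:20, 13:55–15:30, 16:40–16:50.
Common window lengths: 20, 95, 10 min; longest is 95.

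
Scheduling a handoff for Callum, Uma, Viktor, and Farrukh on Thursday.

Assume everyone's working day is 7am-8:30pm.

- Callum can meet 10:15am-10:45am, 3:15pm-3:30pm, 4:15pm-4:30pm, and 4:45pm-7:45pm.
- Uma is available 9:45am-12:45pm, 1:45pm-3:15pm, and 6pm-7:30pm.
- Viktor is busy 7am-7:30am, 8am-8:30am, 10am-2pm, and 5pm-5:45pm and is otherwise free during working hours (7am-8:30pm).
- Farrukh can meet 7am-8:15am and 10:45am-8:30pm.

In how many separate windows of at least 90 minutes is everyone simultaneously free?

1

Viktor free within 07:00–20:30: 07:30–08:00, 08:30–10:00, 14:00–17:00, 17:45–20:30.
Callum ∩ Uma: 10:15–10:45, 18:00–19:30.
Callum ∩ Uma ∩ Viktor: 18:00–19:30.
Callum ∩ Uma ∩ Viktor ∩ Farrukh: 18:00–19:30.
Windows ≥ 90 min: 18:00–19:30.
That's 1 window.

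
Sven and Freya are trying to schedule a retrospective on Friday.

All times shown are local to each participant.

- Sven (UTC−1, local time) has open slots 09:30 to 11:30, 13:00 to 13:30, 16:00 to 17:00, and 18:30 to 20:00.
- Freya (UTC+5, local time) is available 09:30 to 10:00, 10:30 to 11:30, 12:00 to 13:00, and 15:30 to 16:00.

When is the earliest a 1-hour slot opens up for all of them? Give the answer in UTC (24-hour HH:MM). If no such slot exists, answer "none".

none

Sven → UTC: 10:30–12:30, 14:00–14:30, 17:00–18:00, 19:30–21:00.
Freya → UTC: 04:30–05:00, 05:30–06:30, 07:00–08:00, 10:30–11:00.
Sven ∩ Freya: 10:30–11:00.
Windows ≥ 60 min: (none).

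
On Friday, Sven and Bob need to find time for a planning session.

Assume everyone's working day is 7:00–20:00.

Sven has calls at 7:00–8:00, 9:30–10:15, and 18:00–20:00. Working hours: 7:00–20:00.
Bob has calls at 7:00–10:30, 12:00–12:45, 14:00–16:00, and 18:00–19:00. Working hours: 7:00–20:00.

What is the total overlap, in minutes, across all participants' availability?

285 minutes

Sven free within 07:00–20:00: 08:00–09:30, 10:15–18:00.
Bob free within 07:00–20:00: 10:30–12:00, 12:45–14:00, 16:00–18:00, 19:00–20:00.
Sven ∩ Bob: 10:30–12:00, 12:45–14:00, 16:00–18:00.
Total common minutes: 90 + 75 + 120 = 285.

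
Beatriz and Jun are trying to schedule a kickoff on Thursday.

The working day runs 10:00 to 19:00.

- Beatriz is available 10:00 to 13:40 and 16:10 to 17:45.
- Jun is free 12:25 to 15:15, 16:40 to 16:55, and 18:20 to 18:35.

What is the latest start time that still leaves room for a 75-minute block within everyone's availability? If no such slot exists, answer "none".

12:25

Beatriz ∩ Jun: 12:25–13:40, 16:40–16:55.
Windows ≥ 75 min: 12:25–13:40.
Latest start in the last window 12:25–13:40 is 13:40 − 75 min = 12:25.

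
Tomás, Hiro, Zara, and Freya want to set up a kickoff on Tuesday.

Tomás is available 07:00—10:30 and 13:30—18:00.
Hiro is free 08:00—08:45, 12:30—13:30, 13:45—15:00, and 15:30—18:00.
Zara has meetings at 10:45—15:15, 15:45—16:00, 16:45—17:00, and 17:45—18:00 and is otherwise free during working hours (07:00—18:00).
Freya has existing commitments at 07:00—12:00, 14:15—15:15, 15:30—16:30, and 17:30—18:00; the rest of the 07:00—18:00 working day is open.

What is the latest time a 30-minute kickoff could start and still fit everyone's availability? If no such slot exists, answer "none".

17:00

Zara free within 07:00–18:00: 07:00–10:45, 15:15–15:45, 16:00–16:45, 17:00–17:45.
Freya free within 07:00–18:00: 12:00–14:15, 15:15–15:30, 16:30–17:30.
Tomás ∩ Hiro: 08:00–08:45, 13:45–15:00, 15:30–18:00.
Tomás ∩ Hiro ∩ Zara: 08:00–08:45, 15:30–15:45, 16:00–16:45, 17:00–17:45.
Tomás ∩ Hiro ∩ Zara ∩ Freya: 16:30–16:45, 17:00–17:30.
Windows ≥ 30 min: 17:00–17:30.
Latest start in the last window 17:00–17:30 is 17:30 − 30 min = 17:00.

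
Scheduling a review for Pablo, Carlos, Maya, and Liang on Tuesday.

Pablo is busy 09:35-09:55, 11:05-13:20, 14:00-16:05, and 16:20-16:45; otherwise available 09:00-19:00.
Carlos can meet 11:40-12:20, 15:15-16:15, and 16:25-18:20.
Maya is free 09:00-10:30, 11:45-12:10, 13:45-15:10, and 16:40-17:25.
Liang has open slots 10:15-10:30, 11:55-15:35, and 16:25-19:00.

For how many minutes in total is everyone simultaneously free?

Pablo free within 09:00–19:00: 09:00–09:35, 09:55–11:05, 13:20–14:00, 16:05–16:20, 16:45–19:00.
Pablo ∩ Carlos: 16:05–16:15, 16:45–18:20.
Pablo ∩ Carlos ∩ Maya: 16:45–17:25.
Pablo ∩ Carlos ∩ Maya ∩ Liang: 16:45–17:25.
Total common minutes: 40.

40 minutes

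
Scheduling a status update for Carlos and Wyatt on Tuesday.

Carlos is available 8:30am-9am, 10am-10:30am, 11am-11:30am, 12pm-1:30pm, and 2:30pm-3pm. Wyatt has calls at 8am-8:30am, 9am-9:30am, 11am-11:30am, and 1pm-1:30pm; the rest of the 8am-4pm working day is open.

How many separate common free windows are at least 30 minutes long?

4

Wyatt free within 08:00–16:00: 08:30–09:00, 09:30–11:00, 11:30–13:00, 13:30–16:00.
Carlos ∩ Wyatt: 08:30–09:00, 10:00–10:30, 12:00–13:00, 14:30–15:00.
Windows ≥ 30 min: 08:30–09:00, 10:00–10:30, 12:00–13:00, 14:30–15:00.
That's 4 windows.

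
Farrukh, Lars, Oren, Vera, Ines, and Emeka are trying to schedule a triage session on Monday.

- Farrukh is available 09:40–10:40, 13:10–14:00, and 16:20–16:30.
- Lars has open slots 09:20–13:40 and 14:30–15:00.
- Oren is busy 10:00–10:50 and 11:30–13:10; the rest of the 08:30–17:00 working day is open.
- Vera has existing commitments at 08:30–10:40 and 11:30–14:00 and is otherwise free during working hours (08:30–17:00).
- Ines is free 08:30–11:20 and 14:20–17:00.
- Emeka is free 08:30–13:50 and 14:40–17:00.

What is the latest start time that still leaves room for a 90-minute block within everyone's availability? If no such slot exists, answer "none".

none

Oren free within 08:30–17:00: 08:30–10:00, 10:50–11:30, 13:10–17:00.
Vera free within 08:30–17:00: 10:40–11:30, 14:00–17:00.
Farrukh ∩ Lars: 09:40–10:40, 13:10–13:40.
Farrukh ∩ Lars ∩ Oren: 09:40–10:00, 13:10–13:40.
Farrukh ∩ Lars ∩ Oren ∩ Vera: (none).
Farrukh ∩ Lars ∩ Oren ∩ Vera ∩ Ines: (none).
Farrukh ∩ Lars ∩ Oren ∩ Vera ∩ Ines ∩ Emeka: (none).
Windows ≥ 90 min: (none).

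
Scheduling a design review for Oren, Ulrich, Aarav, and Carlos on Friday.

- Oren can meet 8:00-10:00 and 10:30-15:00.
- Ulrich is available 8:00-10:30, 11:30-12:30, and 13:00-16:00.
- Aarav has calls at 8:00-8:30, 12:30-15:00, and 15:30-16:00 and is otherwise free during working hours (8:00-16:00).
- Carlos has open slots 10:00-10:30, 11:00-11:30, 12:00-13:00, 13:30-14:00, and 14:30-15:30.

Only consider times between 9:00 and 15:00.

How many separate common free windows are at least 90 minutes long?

Aarav free within 08:00–16:00: 08:30–12:30, 15:00–15:30.
Oren ∩ Ulrich: 08:00–10:00, 11:30–12:30, 13:00–15:00.
Oren ∩ Ulrich ∩ Aarav: 08:30–10:00, 11:30–12:30.
Oren ∩ Ulrich ∩ Aarav ∩ Carlos: 12:00–12:30.
Restricted to 09:00–15:00: 12:00–12:30.
Windows ≥ 90 min: (none).
That's 0 windows.

0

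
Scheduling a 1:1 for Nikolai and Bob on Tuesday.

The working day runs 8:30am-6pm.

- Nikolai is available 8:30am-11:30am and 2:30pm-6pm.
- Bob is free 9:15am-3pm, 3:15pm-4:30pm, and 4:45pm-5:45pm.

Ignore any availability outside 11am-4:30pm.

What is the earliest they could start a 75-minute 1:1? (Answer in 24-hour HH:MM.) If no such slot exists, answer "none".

Nikolai ∩ Bob: 09:15–11:30, 14:30–15:00, 15:15–16:30, 16:45–17:45.
Restricted to 11:00–16:30: 11:00–11:30, 14:30–15:00, 15:15–16:30.
Windows ≥ 75 min: 15:15–16:30.
Earliest such window starts at 15:15.

15:15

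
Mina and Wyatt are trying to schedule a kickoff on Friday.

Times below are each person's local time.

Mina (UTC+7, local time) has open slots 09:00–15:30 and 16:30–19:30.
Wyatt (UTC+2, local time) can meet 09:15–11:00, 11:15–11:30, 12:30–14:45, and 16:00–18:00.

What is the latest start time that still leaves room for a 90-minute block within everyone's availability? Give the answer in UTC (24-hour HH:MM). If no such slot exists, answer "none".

11:00

Mina → UTC: 02:00–08:30, 09:30–12:30.
Wyatt → UTC: 07:15–09:00, 09:15–09:30, 10:30–12:45, 14:00–16:00.
Mina ∩ Wyatt: 07:15–08:30, 10:30–12:30.
Windows ≥ 90 min: 10:30–12:30.
Latest start in the last window 10:30–12:30 is 12:30 − 90 min = 11:00.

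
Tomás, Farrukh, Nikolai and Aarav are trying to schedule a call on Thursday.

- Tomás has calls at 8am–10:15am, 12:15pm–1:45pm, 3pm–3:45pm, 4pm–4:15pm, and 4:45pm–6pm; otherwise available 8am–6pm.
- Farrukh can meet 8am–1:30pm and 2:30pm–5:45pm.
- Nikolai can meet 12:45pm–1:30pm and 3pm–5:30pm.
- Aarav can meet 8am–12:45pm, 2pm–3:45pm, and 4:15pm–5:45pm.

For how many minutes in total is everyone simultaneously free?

Tomás free within 08:00–18:00: 10:15–12:15, 13:45–15:00, 15:45–16:00, 16:15–16:45.
Tomás ∩ Farrukh: 10:15–12:15, 14:30–15:00, 15:45–16:00, 16:15–16:45.
Tomás ∩ Farrukh ∩ Nikolai: 15:45–16:00, 16:15–16:45.
Tomás ∩ Farrukh ∩ Nikolai ∩ Aarav: 16:15–16:45.
Total common minutes: 30.

30 minutes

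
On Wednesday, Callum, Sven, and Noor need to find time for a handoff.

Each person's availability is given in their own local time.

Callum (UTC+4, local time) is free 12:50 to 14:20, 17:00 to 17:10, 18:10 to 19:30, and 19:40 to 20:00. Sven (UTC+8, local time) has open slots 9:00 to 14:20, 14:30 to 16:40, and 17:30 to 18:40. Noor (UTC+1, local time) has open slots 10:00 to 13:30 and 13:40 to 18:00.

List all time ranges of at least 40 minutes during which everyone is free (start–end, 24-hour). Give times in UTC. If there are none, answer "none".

Callum → UTC: 08:50–10:20, 13:00–13:10, 14:10–15:30, 15:40–16:00.
Sven → UTC: 01:00–06:20, 06:30–08:40, 09:30–10:40.
Noor → UTC: 09:00–12:30, 12:40–17:00.
Callum ∩ Sven: 09:30–10:20.
Callum ∩ Sven ∩ Noor: 09:30–10:20.
Windows ≥ 40 min: 09:30–10:20.

09:30–10:20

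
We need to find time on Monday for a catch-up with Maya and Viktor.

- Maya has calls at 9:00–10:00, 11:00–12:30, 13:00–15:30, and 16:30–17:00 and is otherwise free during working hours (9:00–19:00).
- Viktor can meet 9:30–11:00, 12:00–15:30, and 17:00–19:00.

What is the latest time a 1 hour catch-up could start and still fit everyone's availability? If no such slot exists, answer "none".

18:00

Maya free within 09:00–19:00: 10:00–11:00, 12:30–13:00, 15:30–16:30, 17:00–19:00.
Maya ∩ Viktor: 10:00–11:00, 12:30–13:00, 17:00–19:00.
Windows ≥ 60 min: 10:00–11:00, 17:00–19:00.
Latest start in the last window 17:00–19:00 is 19:00 − 60 min = 18:00.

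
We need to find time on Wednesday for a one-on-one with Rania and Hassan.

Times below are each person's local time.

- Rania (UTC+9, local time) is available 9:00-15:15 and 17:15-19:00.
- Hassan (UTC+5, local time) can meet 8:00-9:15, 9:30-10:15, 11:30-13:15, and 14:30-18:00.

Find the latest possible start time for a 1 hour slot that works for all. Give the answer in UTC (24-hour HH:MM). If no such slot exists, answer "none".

03:15

Rania → UTC: 00:00–06:15, 08:15–10:00.
Hassan → UTC: 03:00–04:15, 04:30–05:15, 06:30–08:15, 09:30–13:00.
Rania ∩ Hassan: 03:00–04:15, 04:30–05:15, 09:30–10:00.
Windows ≥ 60 min: 03:00–04:15.
Latest start in the last window 03:00–04:15 is 04:15 − 60 min = 03:15.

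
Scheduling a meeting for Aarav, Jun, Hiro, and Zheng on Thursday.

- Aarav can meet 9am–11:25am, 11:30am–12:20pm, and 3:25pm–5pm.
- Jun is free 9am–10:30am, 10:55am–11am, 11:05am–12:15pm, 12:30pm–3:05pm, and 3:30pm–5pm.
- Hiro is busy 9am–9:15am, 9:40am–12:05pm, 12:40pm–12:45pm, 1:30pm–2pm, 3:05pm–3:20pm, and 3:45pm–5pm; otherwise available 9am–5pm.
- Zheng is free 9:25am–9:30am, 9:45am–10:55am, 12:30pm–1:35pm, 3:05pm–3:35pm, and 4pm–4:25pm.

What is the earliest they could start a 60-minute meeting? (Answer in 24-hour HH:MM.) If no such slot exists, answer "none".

none

Hiro free within 09:00–17:00: 09:15–09:40, 12:05–12:40, 12:45–13:30, 14:00–15:05, 15:20–15:45.
Aarav ∩ Jun: 09:00–10:30, 10:55–11:00, 11:05–11:25, 11:30–12:15, 15:30–17:00.
Aarav ∩ Jun ∩ Hiro: 09:15–09:40, 12:05–12:15, 15:30–15:45.
Aarav ∩ Jun ∩ Hiro ∩ Zheng: 09:25–09:30, 15:30–15:35.
Windows ≥ 60 min: (none).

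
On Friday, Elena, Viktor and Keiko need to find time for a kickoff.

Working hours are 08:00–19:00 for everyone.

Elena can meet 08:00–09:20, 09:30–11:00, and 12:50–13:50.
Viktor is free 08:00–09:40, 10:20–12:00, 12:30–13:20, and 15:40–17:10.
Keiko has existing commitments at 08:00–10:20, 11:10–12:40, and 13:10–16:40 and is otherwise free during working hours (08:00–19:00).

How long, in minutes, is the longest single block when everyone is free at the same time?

40 minutes

Keiko free within 08:00–19:00: 10:20–11:10, 12:40–13:10, 16:40–19:00.
Elena ∩ Viktor: 08:00–09:20, 09:30–09:40, 10:20–11:00, 12:50–13:20.
Elena ∩ Viktor ∩ Keiko: 10:20–11:00, 12:50–13:10.
Common window lengths: 40, 20 min; longest is 40.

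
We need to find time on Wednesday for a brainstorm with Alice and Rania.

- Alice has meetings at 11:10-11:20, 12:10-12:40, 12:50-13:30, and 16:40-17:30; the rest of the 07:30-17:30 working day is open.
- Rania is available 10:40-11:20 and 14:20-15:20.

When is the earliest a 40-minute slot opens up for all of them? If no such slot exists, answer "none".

14:20

Alice free within 07:30–17:30: 07:30–11:10, 11:20–12:10, 12:40–12:50, 13:30–16:40.
Alice ∩ Rania: 10:40–11:10, 14:20–15:20.
Windows ≥ 40 min: 14:20–15:20.
Earliest such window starts at 14:20.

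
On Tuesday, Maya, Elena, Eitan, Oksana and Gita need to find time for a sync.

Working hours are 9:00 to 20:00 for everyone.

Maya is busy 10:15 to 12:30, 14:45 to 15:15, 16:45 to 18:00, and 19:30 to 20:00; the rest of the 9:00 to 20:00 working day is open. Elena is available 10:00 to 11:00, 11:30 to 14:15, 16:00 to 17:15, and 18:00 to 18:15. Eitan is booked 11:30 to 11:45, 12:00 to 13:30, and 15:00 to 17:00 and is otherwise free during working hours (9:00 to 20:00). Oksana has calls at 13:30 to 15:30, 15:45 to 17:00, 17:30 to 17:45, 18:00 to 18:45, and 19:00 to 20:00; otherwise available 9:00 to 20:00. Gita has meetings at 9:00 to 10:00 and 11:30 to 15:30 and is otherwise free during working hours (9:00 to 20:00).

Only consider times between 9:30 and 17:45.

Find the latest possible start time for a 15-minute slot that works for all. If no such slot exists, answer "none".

10:00

Maya free within 09:00–20:00: 09:00–10:15, 12:30–14:45, 15:15–16:45, 18:00–19:30.
Eitan free within 09:00–20:00: 09:00–11:30, 11:45–12:00, 13:30–15:00, 17:00–20:00.
Oksana free within 09:00–20:00: 09:00–13:30, 15:30–15:45, 17:00–17:30, 17:45–18:00, 18:45–19:00.
Gita free within 09:00–20:00: 10:00–11:30, 15:30–20:00.
Maya ∩ Elena: 10:00–10:15, 12:30–14:15, 16:00–16:45, 18:00–18:15.
Maya ∩ Elena ∩ Eitan: 10:00–10:15, 13:30–14:15, 18:00–18:15.
Maya ∩ Elena ∩ Eitan ∩ Oksana: 10:00–10:15.
Maya ∩ Elena ∩ Eitan ∩ Oksana ∩ Gita: 10:00–10:15.
Restricted to 09:30–17:45: 10:00–10:15.
Windows ≥ 15 min: 10:00–10:15.
Latest start in the last window 10:00–10:15 is 10:15 − 15 min = 10:00.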